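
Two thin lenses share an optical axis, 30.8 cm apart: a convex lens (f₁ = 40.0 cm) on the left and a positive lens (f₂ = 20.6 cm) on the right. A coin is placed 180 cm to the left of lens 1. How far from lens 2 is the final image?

Lens 1: 1/d_i1 = 1/f₁ − 1/d_o1 = 1/(40.0) − 1/(180) = 0.01944, so d_i1 = 51.43 cm.
The intermediate image is 51.43 cm to the right of lens 1, which lies 20.63 cm to the right of lens 2 — a virtual object — so d_o2 = −20.63 cm.
Lens 2: 1/d_i2 = 1/f₂ − 1/d_o2 = 1/(20.6) − 1/(-20.63) = 0.09702, so d_i2 = 10.3 cm.
The final image is real, 10.3 cm to the right of lens 2 (overall magnification ≈ -0.14).

10.3 cm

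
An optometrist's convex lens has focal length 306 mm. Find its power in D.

f = 30.6 cm = 0.306 m.
P = 1/f = 1/(0.306 m) = +3.27 D.

P = +3.27 D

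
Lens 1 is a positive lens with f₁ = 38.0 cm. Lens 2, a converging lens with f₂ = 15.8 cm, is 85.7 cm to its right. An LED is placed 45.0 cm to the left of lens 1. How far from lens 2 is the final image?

Lens 1: 1/d_i1 = 1/f₁ − 1/d_o1 = 1/(38.0) − 1/(45.0) = 0.004094, so d_i1 = 244.3 cm.
The intermediate image is 244.3 cm to the right of lens 1, which lies 158.6 cm to the right of lens 2 — a virtual object — so d_o2 = −158.6 cm.
Lens 2: 1/d_i2 = 1/f₂ − 1/d_o2 = 1/(15.8) − 1/(-158.6) = 0.06960, so d_i2 = 14.4 cm.
The final image is real, 14.4 cm to the right of lens 2 (overall magnification ≈ -0.49).

14.4 cm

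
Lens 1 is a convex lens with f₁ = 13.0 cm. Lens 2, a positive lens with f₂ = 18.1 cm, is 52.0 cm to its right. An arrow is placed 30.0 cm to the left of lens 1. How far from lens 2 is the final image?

Lens 1: 1/d_i1 = 1/f₁ − 1/d_o1 = 1/(13.0) − 1/(30.0) = 0.04359, so d_i1 = 22.94 cm.
The intermediate image is 22.94 cm to the right of lens 1, which is 52.0 − (22.94) = 29.06 cm to the left of lens 2, so d_o2 = +29.06 cm.
Lens 2: 1/d_i2 = 1/f₂ − 1/d_o2 = 1/(18.1) − 1/(29.06) = 0.02084, so d_i2 = 48.0 cm.
The final image is real, 48.0 cm to the right of lens 2 (overall magnification ≈ 1.3).

48.0 cm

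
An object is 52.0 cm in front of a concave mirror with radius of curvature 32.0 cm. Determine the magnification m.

m = -0.444

f = R/2 = 32.0/2 = 16.00 cm.
1/d_i = 1/f − 1/d_o = 1/(16.00) − 1/(52.0) = 0.04327, so d_i = 23.11 cm.
m = −d_i/d_o = −(23.11)/(52.0) = -0.444.
The image is real, inverted and reduced, in front of the mirror.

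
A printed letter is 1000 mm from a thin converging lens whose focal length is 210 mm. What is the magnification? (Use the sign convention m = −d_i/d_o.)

1/d_i = 1/f − 1/d_o = 1/(210.0) − 1/(1000) = 0.003762, so d_i = 265.8 mm.
m = −d_i/d_o = −(265.8)/(1000) = -0.266.
The image is real, inverted and reduced, on the far side of the lens.

m = -0.266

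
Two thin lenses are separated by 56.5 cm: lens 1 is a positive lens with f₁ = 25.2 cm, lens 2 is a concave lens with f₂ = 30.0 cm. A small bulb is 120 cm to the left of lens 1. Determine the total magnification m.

Lens 1: 1/d_i1 = 1/(25.2) − 1/(120) = 0.03135, so d_i1 = 31.90 cm; m₁ = −d_i1/d_o1 = -0.2658.
d_o2 = 56.5 − (31.90) = 24.60 cm.
f₂ = −30.0 cm (diverging).
Lens 2: 1/d_i2 = 1/(-30.0) − 1/(24.60) = -0.07398, so d_i2 = -13.52 cm; m₂ = −d_i2/d_o2 = +0.5495.
m = m₁·m₂ = (-0.2658)(+0.5495) = -0.146.

m = -0.146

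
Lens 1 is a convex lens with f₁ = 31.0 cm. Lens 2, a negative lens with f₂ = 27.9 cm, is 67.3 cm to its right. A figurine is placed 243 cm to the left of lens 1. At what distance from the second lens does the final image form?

Lens 1: 1/d_i1 = 1/f₁ − 1/d_o1 = 1/(31.0) − 1/(243) = 0.02814, so d_i1 = 35.53 cm.
The intermediate image is 35.53 cm to the right of lens 1, which is 67.3 − (35.53) = 31.77 cm to the left of lens 2, so d_o2 = +31.77 cm.
Lens 2 is diverging, so f₂ = −27.9 cm.
Lens 2: 1/d_i2 = 1/f₂ − 1/d_o2 = 1/(-27.9) − 1/(31.77) = -0.06732, so d_i2 = -14.9 cm.
The final image is virtual, 14.9 cm to the left of lens 2 (overall magnification ≈ -0.068).

14.9 cm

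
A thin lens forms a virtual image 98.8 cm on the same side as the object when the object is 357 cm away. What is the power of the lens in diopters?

P = -0.732 D

Virtual image ⇒ d_i = −98.8 cm.
1/f = 1/d_o + 1/d_i = 1/(357) + 1/(-98.8) = -0.007320 cm⁻¹.
f = -136.6 cm = -1.366 m, so P = 1/f = -0.732 D.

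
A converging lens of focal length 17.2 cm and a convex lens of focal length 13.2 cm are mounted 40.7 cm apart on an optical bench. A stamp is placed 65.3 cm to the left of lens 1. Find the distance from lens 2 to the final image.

Lens 1: 1/d_i1 = 1/f₁ − 1/d_o1 = 1/(17.2) − 1/(65.3) = 0.04283, so d_i1 = 23.35 cm.
The intermediate image is 23.35 cm to the right of lens 1, which is 40.7 − (23.35) = 17.35 cm to the left of lens 2, so d_o2 = +17.35 cm.
Lens 2: 1/d_i2 = 1/f₂ − 1/d_o2 = 1/(13.2) − 1/(17.35) = 0.01812, so d_i2 = 55.2 cm.
The final image is real, 55.2 cm to the right of lens 2 (overall magnification ≈ 1.1).

55.2 cm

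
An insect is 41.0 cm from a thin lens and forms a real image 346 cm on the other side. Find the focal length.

Real image ⇒ d_i = +346 cm.
1/f = 1/d_o + 1/d_i = 1/(41.0) + 1/(346) = 0.02728, so f = 36.7 cm.
Since f is positive, the thin lens is converging.

f = 36.7 cm (converging)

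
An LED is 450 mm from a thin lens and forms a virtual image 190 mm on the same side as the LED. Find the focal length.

f = -329 mm (diverging)

Virtual image ⇒ d_i = −190 mm.
1/f = 1/d_o + 1/d_i = 1/(450) + 1/(-190) = -0.003041, so f = -329 mm.
Since f is negative, the thin lens is diverging.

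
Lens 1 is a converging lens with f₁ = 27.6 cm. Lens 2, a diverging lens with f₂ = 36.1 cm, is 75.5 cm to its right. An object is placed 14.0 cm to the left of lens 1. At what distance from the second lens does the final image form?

Lens 1: 1/d_i1 = 1/f₁ − 1/d_o1 = 1/(27.6) − 1/(14.0) = -0.03520, so d_i1 = -28.41 cm.
The intermediate image is 28.41 cm to the left of lens 1 (virtual), which is 75.5 − (-28.41) = 103.9 cm to the left of lens 2, so d_o2 = +103.9 cm.
Lens 2 is diverging, so f₂ = −36.1 cm.
Lens 2: 1/d_i2 = 1/f₂ − 1/d_o2 = 1/(-36.1) − 1/(103.9) = -0.03733, so d_i2 = -26.8 cm.
The final image is virtual, 26.8 cm to the left of lens 2 (overall magnification ≈ 0.52).

26.8 cm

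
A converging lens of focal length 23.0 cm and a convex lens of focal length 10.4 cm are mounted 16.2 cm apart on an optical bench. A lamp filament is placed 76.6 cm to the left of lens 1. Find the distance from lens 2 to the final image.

6.40 cm

Lens 1: 1/d_i1 = 1/f₁ − 1/d_o1 = 1/(23.0) − 1/(76.6) = 0.03042, so d_i1 = 32.87 cm.
The intermediate image is 32.87 cm to the right of lens 1, which lies 16.67 cm to the right of lens 2 — a virtual object — so d_o2 = −16.67 cm.
Lens 2: 1/d_i2 = 1/f₂ − 1/d_o2 = 1/(10.4) − 1/(-16.67) = 0.1561, so d_i2 = 6.40 cm.
The final image is real, 6.40 cm to the right of lens 2 (overall magnification ≈ -0.16).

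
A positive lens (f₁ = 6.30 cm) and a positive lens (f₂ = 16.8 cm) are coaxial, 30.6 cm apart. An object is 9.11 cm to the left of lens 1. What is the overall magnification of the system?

Lens 1: 1/d_i1 = 1/(6.30) − 1/(9.11) = 0.04896, so d_i1 = 20.42 cm; m₁ = −d_i1/d_o1 = -2.241.
d_o2 = 30.6 − (20.42) = 10.18 cm.
Lens 2: 1/d_i2 = 1/(16.8) − 1/(10.18) = -0.03871, so d_i2 = -25.83 cm; m₂ = −d_i2/d_o2 = +2.538.
m = m₁·m₂ = (-2.241)(+2.538) = -5.69.

m = -5.69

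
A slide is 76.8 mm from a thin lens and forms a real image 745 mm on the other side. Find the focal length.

f = 69.6 mm (converging)

Real image ⇒ d_i = +745 mm.
1/f = 1/d_o + 1/d_i = 1/(76.8) + 1/(745) = 0.01436, so f = 69.6 mm.
Since f is positive, the thin lens is converging.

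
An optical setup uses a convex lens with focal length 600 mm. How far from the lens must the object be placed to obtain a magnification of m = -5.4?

711 mm

m = −d_i/d_o ⇒ d_i = −m·d_o.
1/f = 1/d_o + 1/d_i = 1/d_o − 1/(m·d_o) = (1 − 1/m)/d_o, so d_o = f(1 − 1/m) = (600.0)(1 − 1/(-5.4)) = 711 mm.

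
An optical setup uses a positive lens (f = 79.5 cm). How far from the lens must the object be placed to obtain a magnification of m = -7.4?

90.2 cm

m = −d_i/d_o ⇒ d_i = −m·d_o.
1/f = 1/d_o + 1/d_i = 1/d_o − 1/(m·d_o) = (1 − 1/m)/d_o, so d_o = f(1 − 1/m) = (79.50)(1 − 1/(-7.4)) = 90.2 cm.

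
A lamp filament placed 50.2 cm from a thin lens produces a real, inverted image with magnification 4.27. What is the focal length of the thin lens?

f = 40.7 cm (converging)

m = −d_i/d_o ⇒ d_i = −m·d_o = −(-4.27)·(50.2) = 214.4 cm.
1/f = 1/d_o + 1/d_i = 1/(50.2) + 1/(214.4) = 0.02458, so f = 40.7 cm.
Since f is positive, the thin lens is converging.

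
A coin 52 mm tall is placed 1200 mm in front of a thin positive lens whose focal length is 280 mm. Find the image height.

15.8 mm

1/d_i = 1/f − 1/d_o = 1/(280.0) − 1/(1200) = 0.002738, so d_i = 365.2 mm.
m = −d_i/d_o = -0.3043.
|h_i| = |m|·h_o = 0.3043 × 52 = 15.8 mm. The image is real, inverted and reduced, on the far side of the lens.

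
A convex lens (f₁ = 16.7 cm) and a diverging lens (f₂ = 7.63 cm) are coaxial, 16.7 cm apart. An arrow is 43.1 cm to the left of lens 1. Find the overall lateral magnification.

Lens 1: 1/d_i1 = 1/(16.7) − 1/(43.1) = 0.03668, so d_i1 = 27.26 cm; m₁ = −d_i1/d_o1 = -0.6325.
d_o2 = 16.7 − (27.26) = -10.56 cm (virtual object).
f₂ = −7.63 cm (diverging).
Lens 2: 1/d_i2 = 1/(-7.63) − 1/(-10.56) = -0.03636, so d_i2 = -27.50 cm; m₂ = −d_i2/d_o2 = -2.604.
m = m₁·m₂ = (-0.6325)(-2.604) = +1.65.

m = +1.65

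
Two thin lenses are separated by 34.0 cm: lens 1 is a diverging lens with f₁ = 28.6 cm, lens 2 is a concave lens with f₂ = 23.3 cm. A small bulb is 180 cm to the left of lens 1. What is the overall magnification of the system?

f₁ = −28.6 cm (diverging).
Lens 1: 1/d_i1 = 1/(-28.6) − 1/(180) = -0.04052, so d_i1 = -24.68 cm; m₁ = −d_i1/d_o1 = +0.1371.
d_o2 = 34.0 − (-24.68) = 58.68 cm.
f₂ = −23.3 cm (diverging).
Lens 2: 1/d_i2 = 1/(-23.3) − 1/(58.68) = -0.05996, so d_i2 = -16.68 cm; m₂ = −d_i2/d_o2 = +0.2842.
m = m₁·m₂ = (+0.1371)(+0.2842) = +0.0390.

m = +0.0390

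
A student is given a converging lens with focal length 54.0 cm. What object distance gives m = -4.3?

m = −d_i/d_o ⇒ d_i = −m·d_o.
1/f = 1/d_o + 1/d_i = 1/d_o − 1/(m·d_o) = (1 − 1/m)/d_o, so d_o = f(1 − 1/m) = (54.00)(1 − 1/(-4.3)) = 66.6 cm.

66.6 cm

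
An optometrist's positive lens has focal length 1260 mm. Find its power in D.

f = 126 cm = 1.26 m.
P = 1/f = 1/(1.26 m) = +0.794 D.

P = +0.794 D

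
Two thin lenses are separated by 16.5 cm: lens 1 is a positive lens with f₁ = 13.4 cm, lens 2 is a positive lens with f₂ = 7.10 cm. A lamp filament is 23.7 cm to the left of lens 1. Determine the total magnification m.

Lens 1: 1/d_i1 = 1/(13.4) − 1/(23.7) = 0.03243, so d_i1 = 30.83 cm; m₁ = −d_i1/d_o1 = -1.301.
d_o2 = 16.5 − (30.83) = -14.33 cm (virtual object).
Lens 2: 1/d_i2 = 1/(7.10) − 1/(-14.33) = 0.2106, so d_i2 = 4.748 cm; m₂ = −d_i2/d_o2 = +0.3313.
m = m₁·m₂ = (-1.301)(+0.3313) = -0.431.

m = -0.431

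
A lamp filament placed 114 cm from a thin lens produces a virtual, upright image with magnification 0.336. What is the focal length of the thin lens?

f = -57.7 cm (diverging)

m = −d_i/d_o ⇒ d_i = −m·d_o = −(+0.336)·(114) = -38.30 cm.
1/f = 1/d_o + 1/d_i = 1/(114) + 1/(-38.30) = -0.01734, so f = -57.7 cm.
Since f is negative, the thin lens is diverging.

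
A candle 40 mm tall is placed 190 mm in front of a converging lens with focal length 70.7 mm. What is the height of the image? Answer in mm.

1/d_i = 1/f − 1/d_o = 1/(70.70) − 1/(190) = 0.008881, so d_i = 112.6 mm.
m = −d_i/d_o = -0.5926.
|h_i| = |m|·h_o = 0.5926 × 40 = 23.7 mm. The image is real, inverted and reduced, on the far side of the lens.

23.7 mm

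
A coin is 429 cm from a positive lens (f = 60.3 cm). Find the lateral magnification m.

m = -0.164

1/d_i = 1/f − 1/d_o = 1/(60.30) − 1/(429) = 0.01425, so d_i = 70.16 cm.
m = −d_i/d_o = −(70.16)/(429) = -0.164.
The image is real, inverted and reduced, on the far side of the lens.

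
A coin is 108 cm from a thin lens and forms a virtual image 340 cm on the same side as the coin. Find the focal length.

Virtual image ⇒ d_i = −340 cm.
1/f = 1/d_o + 1/d_i = 1/(108) + 1/(-340) = 0.006318, so f = 158 cm.
Since f is positive, the thin lens is converging.

f = 158 cm (converging)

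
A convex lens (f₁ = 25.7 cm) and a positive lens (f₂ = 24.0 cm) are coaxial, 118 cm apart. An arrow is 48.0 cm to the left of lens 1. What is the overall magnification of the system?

Lens 1: 1/d_i1 = 1/(25.7) − 1/(48.0) = 0.01808, so d_i1 = 55.32 cm; m₁ = −d_i1/d_o1 = -1.153.
d_o2 = 118 − (55.32) = 62.68 cm.
Lens 2: 1/d_i2 = 1/(24.0) − 1/(62.68) = 0.02571, so d_i2 = 38.89 cm; m₂ = −d_i2/d_o2 = -0.6205.
m = m₁·m₂ = (-1.153)(-0.6205) = +0.715.

m = +0.715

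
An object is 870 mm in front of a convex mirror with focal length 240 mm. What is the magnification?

For a convex mirror, f = -240 mm.
1/d_i = 1/f − 1/d_o = 1/(-240.0) − 1/(870) = -0.005316, so d_i = -188.1 mm.
m = −d_i/d_o = −(-188.1)/(870) = +0.216.
The image is virtual, upright and reduced, behind the mirror.

m = +0.216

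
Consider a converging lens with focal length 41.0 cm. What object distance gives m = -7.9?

m = −d_i/d_o ⇒ d_i = −m·d_o.
1/f = 1/d_o + 1/d_i = 1/d_o − 1/(m·d_o) = (1 − 1/m)/d_o, so d_o = f(1 − 1/m) = (41.00)(1 − 1/(-7.9)) = 46.2 cm.

46.2 cm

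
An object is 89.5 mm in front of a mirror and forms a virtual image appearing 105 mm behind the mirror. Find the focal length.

Virtual image ⇒ d_i = −105 mm.
1/f = 1/d_o + 1/d_i = 1/(89.5) + 1/(-105) = 0.001649, so f = 606 mm.
Since f is positive, the mirror is concave.

f = 606 mm (concave)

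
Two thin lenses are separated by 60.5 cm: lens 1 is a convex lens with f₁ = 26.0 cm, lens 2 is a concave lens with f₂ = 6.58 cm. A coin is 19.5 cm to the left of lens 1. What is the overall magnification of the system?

m = +0.181

Lens 1: 1/d_i1 = 1/(26.0) − 1/(19.5) = -0.01282, so d_i1 = -78.00 cm; m₁ = −d_i1/d_o1 = +4.000.
d_o2 = 60.5 − (-78.00) = 138.5 cm.
f₂ = −6.58 cm (diverging).
Lens 2: 1/d_i2 = 1/(-6.58) − 1/(138.5) = -0.1592, so d_i2 = -6.282 cm; m₂ = −d_i2/d_o2 = +0.04535.
m = m₁·m₂ = (+4.000)(+0.04535) = +0.181.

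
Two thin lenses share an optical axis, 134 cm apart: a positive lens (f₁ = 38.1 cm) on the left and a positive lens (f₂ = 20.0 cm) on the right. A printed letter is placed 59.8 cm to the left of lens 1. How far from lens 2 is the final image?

64.4 cm

Lens 1: 1/d_i1 = 1/f₁ − 1/d_o1 = 1/(38.1) − 1/(59.8) = 0.009524, so d_i1 = 105.0 cm.
The intermediate image is 105.0 cm to the right of lens 1, which is 134 − (105.0) = 29.00 cm to the left of lens 2, so d_o2 = +29.00 cm.
Lens 2: 1/d_i2 = 1/f₂ − 1/d_o2 = 1/(20.0) − 1/(29.00) = 0.01552, so d_i2 = 64.4 cm.
The final image is real, 64.4 cm to the right of lens 2 (overall magnification ≈ 3.9).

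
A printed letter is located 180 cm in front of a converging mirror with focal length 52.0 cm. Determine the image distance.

73.1 cm

Mirror equation: 1/d_i = 1/f − 1/d_o = 1/(52.00) − 1/(180) = 0.01923 − 0.005556 = 0.01368, so d_i = 73.1 cm.
The image is real, inverted and reduced, in front of the mirror.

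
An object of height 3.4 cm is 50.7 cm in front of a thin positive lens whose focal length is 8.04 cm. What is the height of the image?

0.641 cm

1/d_i = 1/f − 1/d_o = 1/(8.040) − 1/(50.7) = 0.1047, so d_i = 9.555 cm.
m = −d_i/d_o = -0.1885.
|h_i| = |m|·h_o = 0.1885 × 3.4 = 0.641 cm. The image is real, inverted and reduced, on the far side of the lens.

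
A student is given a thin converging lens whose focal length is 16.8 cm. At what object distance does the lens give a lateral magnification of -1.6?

27.3 cm

m = −d_i/d_o ⇒ d_i = −m·d_o.
1/f = 1/d_o + 1/d_i = 1/d_o − 1/(m·d_o) = (1 − 1/m)/d_o, so d_o = f(1 − 1/m) = (16.80)(1 − 1/(-1.6)) = 27.3 cm.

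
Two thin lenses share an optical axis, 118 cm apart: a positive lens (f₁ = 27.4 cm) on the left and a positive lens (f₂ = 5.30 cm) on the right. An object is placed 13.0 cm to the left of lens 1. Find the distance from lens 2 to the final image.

5.50 cm

Lens 1: 1/d_i1 = 1/f₁ − 1/d_o1 = 1/(27.4) − 1/(13.0) = -0.04043, so d_i1 = -24.74 cm.
The intermediate image is 24.74 cm to the left of lens 1 (virtual), which is 118 − (-24.74) = 142.7 cm to the left of lens 2, so d_o2 = +142.7 cm.
Lens 2: 1/d_i2 = 1/f₂ − 1/d_o2 = 1/(5.30) − 1/(142.7) = 0.1817, so d_i2 = 5.50 cm.
The final image is real, 5.50 cm to the right of lens 2 (overall magnification ≈ -0.073).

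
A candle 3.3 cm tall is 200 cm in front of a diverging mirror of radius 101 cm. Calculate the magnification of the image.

m = +0.202

f = R/2 = 101/2 = 50.50 cm; for a diverging mirror, f = -50.50 cm.
1/d_i = 1/f − 1/d_o = 1/(-50.50) − 1/(200) = -0.02480, so d_i = -40.32 cm.
m = −d_i/d_o = −(-40.32)/(200) = +0.202.
The image is virtual, upright and reduced, behind the mirror.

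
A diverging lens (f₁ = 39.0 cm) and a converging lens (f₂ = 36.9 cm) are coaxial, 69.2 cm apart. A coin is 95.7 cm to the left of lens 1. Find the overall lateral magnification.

f₁ = −39.0 cm (diverging).
Lens 1: 1/d_i1 = 1/(-39.0) − 1/(95.7) = -0.03609, so d_i1 = -27.71 cm; m₁ = −d_i1/d_o1 = +0.2896.
d_o2 = 69.2 − (-27.71) = 96.91 cm.
Lens 2: 1/d_i2 = 1/(36.9) − 1/(96.91) = 0.01678, so d_i2 = 59.59 cm; m₂ = −d_i2/d_o2 = -0.6149.
m = m₁·m₂ = (+0.2896)(-0.6149) = -0.178.

m = -0.178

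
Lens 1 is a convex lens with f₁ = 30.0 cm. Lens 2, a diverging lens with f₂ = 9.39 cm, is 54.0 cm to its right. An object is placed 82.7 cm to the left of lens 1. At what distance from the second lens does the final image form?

3.98 cm

Lens 1: 1/d_i1 = 1/f₁ − 1/d_o1 = 1/(30.0) − 1/(82.7) = 0.02124, so d_i1 = 47.08 cm.
The intermediate image is 47.08 cm to the right of lens 1, which is 54.0 − (47.08) = 6.920 cm to the left of lens 2, so d_o2 = +6.920 cm.
Lens 2 is diverging, so f₂ = −9.39 cm.
Lens 2: 1/d_i2 = 1/f₂ − 1/d_o2 = 1/(-9.39) − 1/(6.920) = -0.2510, so d_i2 = -3.98 cm.
The final image is virtual, 3.98 cm to the left of lens 2 (overall magnification ≈ -0.33).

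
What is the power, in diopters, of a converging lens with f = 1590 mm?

f = 159 cm = 1.59 m.
P = 1/f = 1/(1.59 m) = +0.629 D.

P = +0.629 D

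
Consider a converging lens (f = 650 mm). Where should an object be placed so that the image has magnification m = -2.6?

900 mm

m = −d_i/d_o ⇒ d_i = −m·d_o.
1/f = 1/d_o + 1/d_i = 1/d_o − 1/(m·d_o) = (1 − 1/m)/d_o, so d_o = f(1 − 1/m) = (650.0)(1 − 1/(-2.6)) = 900 mm.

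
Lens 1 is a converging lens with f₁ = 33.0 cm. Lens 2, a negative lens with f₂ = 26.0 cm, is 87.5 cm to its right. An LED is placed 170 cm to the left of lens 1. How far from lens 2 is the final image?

Lens 1: 1/d_i1 = 1/f₁ − 1/d_o1 = 1/(33.0) − 1/(170) = 0.02442, so d_i1 = 40.95 cm.
The intermediate image is 40.95 cm to the right of lens 1, which is 87.5 − (40.95) = 46.55 cm to the left of lens 2, so d_o2 = +46.55 cm.
Lens 2 is diverging, so f₂ = −26.0 cm.
Lens 2: 1/d_i2 = 1/f₂ − 1/d_o2 = 1/(-26.0) − 1/(46.55) = -0.05994, so d_i2 = -16.7 cm.
The final image is virtual, 16.7 cm to the left of lens 2 (overall magnification ≈ -0.086).

16.7 cm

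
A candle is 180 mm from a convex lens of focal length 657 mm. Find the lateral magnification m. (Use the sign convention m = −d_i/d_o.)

1/d_i = 1/f − 1/d_o = 1/(657.0) − 1/(180) = -0.004033, so d_i = -247.9 mm.
m = −d_i/d_o = −(-247.9)/(180) = +1.38.
The image is virtual, upright and enlarged, on the same side as the object.

m = +1.38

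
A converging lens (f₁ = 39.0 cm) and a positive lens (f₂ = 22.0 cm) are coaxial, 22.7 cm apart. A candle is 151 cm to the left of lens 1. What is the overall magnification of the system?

m = -0.148

Lens 1: 1/d_i1 = 1/(39.0) − 1/(151) = 0.01902, so d_i1 = 52.58 cm; m₁ = −d_i1/d_o1 = -0.3482.
d_o2 = 22.7 − (52.58) = -29.88 cm (virtual object).
Lens 2: 1/d_i2 = 1/(22.0) − 1/(-29.88) = 0.07892, so d_i2 = 12.67 cm; m₂ = −d_i2/d_o2 = +0.4241.
m = m₁·m₂ = (-0.3482)(+0.4241) = -0.148.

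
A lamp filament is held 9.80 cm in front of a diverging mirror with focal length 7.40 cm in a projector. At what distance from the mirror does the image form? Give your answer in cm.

4.22 cm

For a diverging mirror, f = -7.40 cm.
Mirror equation: 1/v = 1/f − 1/u = 1/(-7.400) − 1/(9.80) = -0.1351 − 0.1020 = -0.2372, so v = -4.22 cm.
The image is virtual, upright and reduced, behind the mirror.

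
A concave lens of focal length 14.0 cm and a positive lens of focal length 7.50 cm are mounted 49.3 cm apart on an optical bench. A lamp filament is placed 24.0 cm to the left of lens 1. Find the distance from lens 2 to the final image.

Lens 1 is diverging, so f₁ = −14.0 cm.
Lens 1: 1/d_i1 = 1/f₁ − 1/d_o1 = 1/(-14.0) − 1/(24.0) = -0.1131, so d_i1 = -8.842 cm.
The intermediate image is 8.842 cm to the left of lens 1 (virtual), which is 49.3 − (-8.842) = 58.14 cm to the left of lens 2, so d_o2 = +58.14 cm.
Lens 2: 1/d_i2 = 1/f₂ − 1/d_o2 = 1/(7.50) − 1/(58.14) = 0.1161, so d_i2 = 8.61 cm.
The final image is real, 8.61 cm to the right of lens 2 (overall magnification ≈ -0.055).

8.61 cm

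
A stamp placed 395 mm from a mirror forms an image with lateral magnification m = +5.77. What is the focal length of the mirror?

m = −d_i/d_o ⇒ d_i = −m·d_o = −(+5.77)·(395) = -2279 mm.
1/f = 1/d_o + 1/d_i = 1/(395) + 1/(-2279) = 0.002093, so f = 478 mm.
Since f is positive, the mirror is concave.

f = 478 mm (concave)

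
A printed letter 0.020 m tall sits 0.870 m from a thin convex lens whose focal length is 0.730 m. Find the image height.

1/d_i = 1/f − 1/d_o = 1/(0.7300) − 1/(0.870) = 0.2204, so d_i = 4.536 m.
m = −d_i/d_o = -5.214.
|h_i| = |m|·h_o = 5.214 × 0.020 = 0.104 m. The image is real, inverted and enlarged, on the far side of the lens.

0.104 m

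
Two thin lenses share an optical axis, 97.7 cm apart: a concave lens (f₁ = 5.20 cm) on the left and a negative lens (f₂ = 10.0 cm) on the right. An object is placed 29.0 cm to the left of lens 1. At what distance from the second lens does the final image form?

Lens 1 is diverging, so f₁ = −5.20 cm.
Lens 1: 1/d_i1 = 1/f₁ − 1/d_o1 = 1/(-5.20) − 1/(29.0) = -0.2268, so d_i1 = -4.409 cm.
The intermediate image is 4.409 cm to the left of lens 1 (virtual), which is 97.7 − (-4.409) = 102.1 cm to the left of lens 2, so d_o2 = +102.1 cm.
Lens 2 is diverging, so f₂ = −10.0 cm.
Lens 2: 1/d_i2 = 1/f₂ − 1/d_o2 = 1/(-10.0) − 1/(102.1) = -0.1098, so d_i2 = -9.11 cm.
The final image is virtual, 9.11 cm to the left of lens 2 (overall magnification ≈ 0.014).

9.11 cm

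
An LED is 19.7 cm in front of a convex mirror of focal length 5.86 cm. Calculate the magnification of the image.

m = +0.229

For a convex mirror, f = -5.86 cm.
1/d_i = 1/f − 1/d_o = 1/(-5.860) − 1/(19.7) = -0.2214, so d_i = -4.517 cm.
m = −d_i/d_o = −(-4.517)/(19.7) = +0.229.
The image is virtual, upright and reduced, behind the mirror.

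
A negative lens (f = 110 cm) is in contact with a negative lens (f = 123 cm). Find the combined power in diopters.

P₁ = 1/f₁ = 1/(-1.10 m) = -0.9091 D; P₂ = 1/f₂ = 1/(-1.23 m) = -0.8130 D.
For thin lenses in contact, P = P₁ + P₂ = (-0.9091) + (-0.8130) = -1.72 D.

P = -1.72 D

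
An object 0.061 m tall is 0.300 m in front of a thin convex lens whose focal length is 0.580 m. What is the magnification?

m = +2.07

1/d_i = 1/f − 1/d_o = 1/(0.5800) − 1/(0.300) = -1.609, so d_i = -0.6214 m.
m = −d_i/d_o = −(-0.6214)/(0.300) = +2.07.
The image is virtual, upright and enlarged, on the same side as the object.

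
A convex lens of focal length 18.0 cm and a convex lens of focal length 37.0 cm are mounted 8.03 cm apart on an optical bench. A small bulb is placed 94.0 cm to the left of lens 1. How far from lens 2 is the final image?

10.3 cm

Lens 1: 1/d_i1 = 1/f₁ − 1/d_o1 = 1/(18.0) − 1/(94.0) = 0.04492, so d_i1 = 22.26 cm.
The intermediate image is 22.26 cm to the right of lens 1, which lies 14.23 cm to the right of lens 2 — a virtual object — so d_o2 = −14.23 cm.
Lens 2: 1/d_i2 = 1/f₂ − 1/d_o2 = 1/(37.0) − 1/(-14.23) = 0.09730, so d_i2 = 10.3 cm.
The final image is real, 10.3 cm to the right of lens 2 (overall magnification ≈ -0.17).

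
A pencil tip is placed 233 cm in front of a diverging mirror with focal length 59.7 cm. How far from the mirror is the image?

47.5 cm

For a diverging mirror, f = -59.7 cm.
Mirror equation: 1/v = 1/f − 1/u = 1/(-59.70) − 1/(233) = -0.01675 − 0.004292 = -0.02104, so v = -47.5 cm.
The image is virtual, upright and reduced, behind the mirror.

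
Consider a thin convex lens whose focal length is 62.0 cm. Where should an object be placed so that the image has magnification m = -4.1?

77.1 cm

m = −d_i/d_o ⇒ d_i = −m·d_o.
1/f = 1/d_o + 1/d_i = 1/d_o − 1/(m·d_o) = (1 − 1/m)/d_o, so d_o = f(1 − 1/m) = (62.00)(1 − 1/(-4.1)) = 77.1 cm.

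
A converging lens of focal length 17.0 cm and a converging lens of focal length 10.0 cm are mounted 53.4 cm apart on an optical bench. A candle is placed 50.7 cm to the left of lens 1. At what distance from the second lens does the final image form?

15.6 cm

Lens 1: 1/d_i1 = 1/f₁ − 1/d_o1 = 1/(17.0) − 1/(50.7) = 0.03910, so d_i1 = 25.58 cm.
The intermediate image is 25.58 cm to the right of lens 1, which is 53.4 − (25.58) = 27.82 cm to the left of lens 2, so d_o2 = +27.82 cm.
Lens 2: 1/d_i2 = 1/f₂ − 1/d_o2 = 1/(10.0) − 1/(27.82) = 0.06405, so d_i2 = 15.6 cm.
The final image is real, 15.6 cm to the right of lens 2 (overall magnification ≈ 0.28).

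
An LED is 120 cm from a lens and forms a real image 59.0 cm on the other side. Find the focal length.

f = 39.6 cm (converging)

Real image ⇒ d_i = +59.0 cm.
1/f = 1/d_o + 1/d_i = 1/(120) + 1/(59.0) = 0.02528, so f = 39.6 cm.
Since f is positive, the lens is converging.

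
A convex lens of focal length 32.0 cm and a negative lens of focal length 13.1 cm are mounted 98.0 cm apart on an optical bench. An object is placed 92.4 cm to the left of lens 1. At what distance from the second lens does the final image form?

10.3 cm

Lens 1: 1/d_i1 = 1/f₁ − 1/d_o1 = 1/(32.0) − 1/(92.4) = 0.02043, so d_i1 = 48.95 cm.
The intermediate image is 48.95 cm to the right of lens 1, which is 98.0 − (48.95) = 49.05 cm to the left of lens 2, so d_o2 = +49.05 cm.
Lens 2 is diverging, so f₂ = −13.1 cm.
Lens 2: 1/d_i2 = 1/f₂ − 1/d_o2 = 1/(-13.1) − 1/(49.05) = -0.09672, so d_i2 = -10.3 cm.
The final image is virtual, 10.3 cm to the left of lens 2 (overall magnification ≈ -0.11).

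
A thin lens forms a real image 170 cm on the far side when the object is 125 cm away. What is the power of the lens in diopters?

d_i = +170 cm.
1/f = 1/d_o + 1/d_i = 1/(125) + 1/(170) = 0.01388 cm⁻¹.
f = 72.03 cm = 0.7203 m, so P = 1/f = +1.39 D.

P = +1.39 D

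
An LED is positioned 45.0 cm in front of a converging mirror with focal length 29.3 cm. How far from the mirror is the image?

84.0 cm

Mirror equation: 1/d_i = 1/f − 1/d_o = 1/(29.30) − 1/(45.0) = 0.03413 − 0.02222 = 0.01191, so d_i = 84.0 cm.
The image is real, inverted and enlarged, in front of the mirror.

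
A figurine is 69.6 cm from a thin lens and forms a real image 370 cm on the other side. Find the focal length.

f = 58.6 cm (converging)

Real image ⇒ d_i = +370 cm.
1/f = 1/d_o + 1/d_i = 1/(69.6) + 1/(370) = 0.01707, so f = 58.6 cm.
Since f is positive, the thin lens is converging.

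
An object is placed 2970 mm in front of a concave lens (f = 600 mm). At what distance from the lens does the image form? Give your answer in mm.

499 mm

For a concave lens, f = -600 mm.
Lens equation: 1/s_i = 1/f − 1/s_o = 1/(-600.0) − 1/(2970) = -0.001667 − 0.0003367 = -0.002003, so s_i = -499 mm.
The image is virtual, upright and reduced, on the same side as the object.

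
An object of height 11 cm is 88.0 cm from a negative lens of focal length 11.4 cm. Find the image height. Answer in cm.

1.26 cm

For a negative lens, f = -11.4 cm.
1/d_i = 1/f − 1/d_o = 1/(-11.40) − 1/(88.0) = -0.09908, so d_i = -10.09 cm.
m = −d_i/d_o = +0.1147.
|h_i| = |m|·h_o = 0.1147 × 11 = 1.26 cm. The image is virtual, upright and reduced, on the same side as the object.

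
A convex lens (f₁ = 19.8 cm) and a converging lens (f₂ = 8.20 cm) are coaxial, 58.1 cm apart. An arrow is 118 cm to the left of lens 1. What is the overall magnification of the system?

Lens 1: 1/d_i1 = 1/(19.8) − 1/(118) = 0.04203, so d_i1 = 23.79 cm; m₁ = −d_i1/d_o1 = -0.2016.
d_o2 = 58.1 − (23.79) = 34.31 cm.
Lens 2: 1/d_i2 = 1/(8.20) − 1/(34.31) = 0.09281, so d_i2 = 10.78 cm; m₂ = −d_i2/d_o2 = -0.3141.
m = m₁·m₂ = (-0.2016)(-0.3141) = +0.0633.

m = +0.0633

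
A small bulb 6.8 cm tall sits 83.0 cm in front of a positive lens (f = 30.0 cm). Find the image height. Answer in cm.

1/d_i = 1/f − 1/d_o = 1/(30.00) − 1/(83.0) = 0.02129, so d_i = 46.98 cm.
m = −d_i/d_o = -0.5660.
|h_i| = |m|·h_o = 0.5660 × 6.8 = 3.85 cm. The image is real, inverted and reduced, on the far side of the lens.

3.85 cm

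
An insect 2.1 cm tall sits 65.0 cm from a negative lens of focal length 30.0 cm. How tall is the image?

0.663 cm

For a negative lens, f = -30.0 cm.
1/d_i = 1/f − 1/d_o = 1/(-30.00) − 1/(65.0) = -0.04872, so d_i = -20.53 cm.
m = −d_i/d_o = +0.3158.
|h_i| = |m|·h_o = 0.3158 × 2.1 = 0.663 cm. The image is virtual, upright and reduced, on the same side as the object.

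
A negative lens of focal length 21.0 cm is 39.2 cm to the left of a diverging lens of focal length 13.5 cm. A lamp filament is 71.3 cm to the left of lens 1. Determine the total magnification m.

m = +0.0446

f₁ = −21.0 cm (diverging).
Lens 1: 1/d_i1 = 1/(-21.0) − 1/(71.3) = -0.06164, so d_i1 = -16.22 cm; m₁ = −d_i1/d_o1 = +0.2275.
d_o2 = 39.2 − (-16.22) = 55.42 cm.
f₂ = −13.5 cm (diverging).
Lens 2: 1/d_i2 = 1/(-13.5) − 1/(55.42) = -0.09212, so d_i2 = -10.86 cm; m₂ = −d_i2/d_o2 = +0.1959.
m = m₁·m₂ = (+0.2275)(+0.1959) = +0.0446.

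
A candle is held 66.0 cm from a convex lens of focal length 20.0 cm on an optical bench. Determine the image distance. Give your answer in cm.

28.7 cm

Thin-lens equation: 1/d_i = 1/f − 1/d_o = 1/(20.00) − 1/(66.0) = 0.05000 − 0.01515 = 0.03485, so d_i = 28.7 cm.
The image is real, inverted and reduced, on the far side of the lens.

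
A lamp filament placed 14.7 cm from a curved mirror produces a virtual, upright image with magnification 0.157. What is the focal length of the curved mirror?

f = -2.74 cm (convex)

m = −d_i/d_o ⇒ d_i = −m·d_o = −(+0.157)·(14.7) = -2.308 cm.
1/f = 1/d_o + 1/d_i = 1/(14.7) + 1/(-2.308) = -0.3652, so f = -2.74 cm.
Since f is negative, the curved mirror is convex.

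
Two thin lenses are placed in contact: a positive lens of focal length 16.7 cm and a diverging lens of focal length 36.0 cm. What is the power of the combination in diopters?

P₁ = 1/f₁ = 1/(0.167 m) = +5.988 D; P₂ = 1/f₂ = 1/(-0.360 m) = -2.778 D.
For thin lenses in contact, P = P₁ + P₂ = (+5.988) + (-2.778) = +3.21 D.

P = +3.21 D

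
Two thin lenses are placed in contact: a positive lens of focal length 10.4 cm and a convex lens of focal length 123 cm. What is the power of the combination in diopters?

P = +10.4 D

P₁ = 1/f₁ = 1/(0.104 m) = +9.615 D; P₂ = 1/f₂ = 1/(1.23 m) = +0.8130 D.
For thin lenses in contact, P = P₁ + P₂ = (+9.615) + (+0.8130) = +10.4 D.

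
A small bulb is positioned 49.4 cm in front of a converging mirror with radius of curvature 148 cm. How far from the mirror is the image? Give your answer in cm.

f = R/2 = 148/2 = 74.00 cm.
Mirror equation: 1/d_i = 1/f − 1/d_o = 1/(74.00) − 1/(49.4) = 0.01351 − 0.02024 = -0.006729, so d_i = -149 cm.
The image is virtual, upright and enlarged, behind the mirror.

149 cm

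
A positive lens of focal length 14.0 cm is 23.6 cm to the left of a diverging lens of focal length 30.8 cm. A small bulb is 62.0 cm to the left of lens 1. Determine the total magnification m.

Lens 1: 1/d_i1 = 1/(14.0) − 1/(62.0) = 0.05530, so d_i1 = 18.08 cm; m₁ = −d_i1/d_o1 = -0.2916.
d_o2 = 23.6 − (18.08) = 5.520 cm.
f₂ = −30.8 cm (diverging).
Lens 2: 1/d_i2 = 1/(-30.8) − 1/(5.520) = -0.2136, so d_i2 = -4.681 cm; m₂ = −d_i2/d_o2 = +0.8480.
m = m₁·m₂ = (-0.2916)(+0.8480) = -0.247.

m = -0.247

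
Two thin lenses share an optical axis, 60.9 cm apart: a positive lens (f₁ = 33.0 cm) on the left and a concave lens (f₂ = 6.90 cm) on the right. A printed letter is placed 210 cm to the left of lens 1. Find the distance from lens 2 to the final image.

5.24 cm

Lens 1: 1/d_i1 = 1/f₁ − 1/d_o1 = 1/(33.0) − 1/(210) = 0.02554, so d_i1 = 39.15 cm.
The intermediate image is 39.15 cm to the right of lens 1, which is 60.9 − (39.15) = 21.75 cm to the left of lens 2, so d_o2 = +21.75 cm.
Lens 2 is diverging, so f₂ = −6.90 cm.
Lens 2: 1/d_i2 = 1/f₂ − 1/d_o2 = 1/(-6.90) − 1/(21.75) = -0.1909, so d_i2 = -5.24 cm.
The final image is virtual, 5.24 cm to the left of lens 2 (overall magnification ≈ -0.045).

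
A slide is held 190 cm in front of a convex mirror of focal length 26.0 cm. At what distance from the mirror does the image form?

For a convex mirror, f = -26.0 cm.
Mirror equation: 1/v = 1/f − 1/u = 1/(-26.00) − 1/(190) = -0.03846 − 0.005263 = -0.04372, so v = -22.9 cm.
The image is virtual, upright and reduced, behind the mirror.

22.9 cm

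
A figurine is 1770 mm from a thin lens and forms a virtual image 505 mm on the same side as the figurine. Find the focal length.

f = -707 mm (diverging)

Virtual image ⇒ d_i = −505 mm.
1/f = 1/d_o + 1/d_i = 1/(1770) + 1/(-505) = -0.001415, so f = -707 mm.
Since f is negative, the thin lens is diverging.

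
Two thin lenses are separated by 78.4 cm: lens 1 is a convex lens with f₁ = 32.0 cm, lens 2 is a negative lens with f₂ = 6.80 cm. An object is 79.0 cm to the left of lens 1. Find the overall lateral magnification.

m = -0.147

Lens 1: 1/d_i1 = 1/(32.0) − 1/(79.0) = 0.01859, so d_i1 = 53.79 cm; m₁ = −d_i1/d_o1 = -0.6809.
d_o2 = 78.4 − (53.79) = 24.61 cm.
f₂ = −6.80 cm (diverging).
Lens 2: 1/d_i2 = 1/(-6.80) − 1/(24.61) = -0.1877, so d_i2 = -5.328 cm; m₂ = −d_i2/d_o2 = +0.2165.
m = m₁·m₂ = (-0.6809)(+0.2165) = -0.147.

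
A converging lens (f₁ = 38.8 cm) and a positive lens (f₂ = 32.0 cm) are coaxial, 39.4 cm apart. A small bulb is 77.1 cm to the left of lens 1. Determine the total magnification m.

Lens 1: 1/d_i1 = 1/(38.8) − 1/(77.1) = 0.01280, so d_i1 = 78.11 cm; m₁ = −d_i1/d_o1 = -1.013.
d_o2 = 39.4 − (78.11) = -38.71 cm (virtual object).
Lens 2: 1/d_i2 = 1/(32.0) − 1/(-38.71) = 0.05708, so d_i2 = 17.52 cm; m₂ = −d_i2/d_o2 = +0.4526.
m = m₁·m₂ = (-1.013)(+0.4526) = -0.458.

m = -0.458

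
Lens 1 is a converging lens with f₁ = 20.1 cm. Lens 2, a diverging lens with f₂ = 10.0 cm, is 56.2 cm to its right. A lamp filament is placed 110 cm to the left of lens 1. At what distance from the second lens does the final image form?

7.60 cm

Lens 1: 1/d_i1 = 1/f₁ − 1/d_o1 = 1/(20.1) − 1/(110) = 0.04066, so d_i1 = 24.59 cm.
The intermediate image is 24.59 cm to the right of lens 1, which is 56.2 − (24.59) = 31.61 cm to the left of lens 2, so d_o2 = +31.61 cm.
Lens 2 is diverging, so f₂ = −10.0 cm.
Lens 2: 1/d_i2 = 1/f₂ − 1/d_o2 = 1/(-10.0) − 1/(31.61) = -0.1316, so d_i2 = -7.60 cm.
The final image is virtual, 7.60 cm to the left of lens 2 (overall magnification ≈ -0.054).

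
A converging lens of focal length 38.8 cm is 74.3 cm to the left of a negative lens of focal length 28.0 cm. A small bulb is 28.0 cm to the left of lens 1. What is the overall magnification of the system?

Lens 1: 1/d_i1 = 1/(38.8) − 1/(28.0) = -0.009941, so d_i1 = -100.6 cm; m₁ = −d_i1/d_o1 = +3.593.
d_o2 = 74.3 − (-100.6) = 174.9 cm.
f₂ = −28.0 cm (diverging).
Lens 2: 1/d_i2 = 1/(-28.0) − 1/(174.9) = -0.04143, so d_i2 = -24.14 cm; m₂ = −d_i2/d_o2 = +0.1380.
m = m₁·m₂ = (+3.593)(+0.1380) = +0.496.

m = +0.496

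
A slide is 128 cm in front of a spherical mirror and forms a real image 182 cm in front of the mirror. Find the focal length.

f = 75.1 cm (concave)

Real image ⇒ d_i = +182 cm.
1/f = 1/d_o + 1/d_i = 1/(128) + 1/(182) = 0.01331, so f = 75.1 cm.
Since f is positive, the spherical mirror is concave.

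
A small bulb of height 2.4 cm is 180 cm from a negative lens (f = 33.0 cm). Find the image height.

For a negative lens, f = -33.0 cm.
1/d_i = 1/f − 1/d_o = 1/(-33.00) − 1/(180) = -0.03586, so d_i = -27.89 cm.
m = −d_i/d_o = +0.1549.
|h_i| = |m|·h_o = 0.1549 × 2.4 = 0.372 cm. The image is virtual, upright and reduced, on the same side as the object.

0.372 cm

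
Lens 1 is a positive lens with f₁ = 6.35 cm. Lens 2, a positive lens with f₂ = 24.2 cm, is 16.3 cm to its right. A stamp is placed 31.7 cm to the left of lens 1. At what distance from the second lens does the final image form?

Lens 1: 1/d_i1 = 1/f₁ − 1/d_o1 = 1/(6.35) − 1/(31.7) = 0.1259, so d_i1 = 7.941 cm.
The intermediate image is 7.941 cm to the right of lens 1, which is 16.3 − (7.941) = 8.359 cm to the left of lens 2, so d_o2 = +8.359 cm.
Lens 2: 1/d_i2 = 1/f₂ − 1/d_o2 = 1/(24.2) − 1/(8.359) = -0.07831, so d_i2 = -12.8 cm.
The final image is virtual, 12.8 cm to the left of lens 2 (overall magnification ≈ -0.38).

12.8 cm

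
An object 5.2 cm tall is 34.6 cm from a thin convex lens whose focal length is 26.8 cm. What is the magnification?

1/d_i = 1/f − 1/d_o = 1/(26.80) − 1/(34.6) = 0.008412, so d_i = 118.9 cm.
m = −d_i/d_o = −(118.9)/(34.6) = -3.44.
The image is real, inverted and enlarged, on the far side of the lens.

m = -3.44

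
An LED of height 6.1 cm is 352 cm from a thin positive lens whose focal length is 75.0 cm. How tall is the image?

1/d_i = 1/f − 1/d_o = 1/(75.00) − 1/(352) = 0.01049, so d_i = 95.31 cm.
m = −d_i/d_o = -0.2708.
|h_i| = |m|·h_o = 0.2708 × 6.1 = 1.65 cm. The image is real, inverted and reduced, on the far side of the lens.

1.65 cm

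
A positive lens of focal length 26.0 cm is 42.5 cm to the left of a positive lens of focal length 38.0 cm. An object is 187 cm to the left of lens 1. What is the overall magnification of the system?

Lens 1: 1/d_i1 = 1/(26.0) − 1/(187) = 0.03311, so d_i1 = 30.20 cm; m₁ = −d_i1/d_o1 = -0.1615.
d_o2 = 42.5 − (30.20) = 12.30 cm.
Lens 2: 1/d_i2 = 1/(38.0) − 1/(12.30) = -0.05499, so d_i2 = -18.19 cm; m₂ = −d_i2/d_o2 = +1.479.
m = m₁·m₂ = (-0.1615)(+1.479) = -0.239.

m = -0.239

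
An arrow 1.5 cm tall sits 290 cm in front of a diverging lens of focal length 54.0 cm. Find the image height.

0.235 cm

For a diverging lens, f = -54.0 cm.
1/d_i = 1/f − 1/d_o = 1/(-54.00) − 1/(290) = -0.02197, so d_i = -45.52 cm.
m = −d_i/d_o = +0.1570.
|h_i| = |m|·h_o = 0.1570 × 1.5 = 0.235 cm. The image is virtual, upright and reduced, on the same side as the object.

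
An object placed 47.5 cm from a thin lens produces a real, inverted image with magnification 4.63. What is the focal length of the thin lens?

m = −d_i/d_o ⇒ d_i = −m·d_o = −(-4.63)·(47.5) = 219.9 cm.
1/f = 1/d_o + 1/d_i = 1/(47.5) + 1/(219.9) = 0.02560, so f = 39.1 cm.
Since f is positive, the thin lens is converging.

f = 39.1 cm (converging)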